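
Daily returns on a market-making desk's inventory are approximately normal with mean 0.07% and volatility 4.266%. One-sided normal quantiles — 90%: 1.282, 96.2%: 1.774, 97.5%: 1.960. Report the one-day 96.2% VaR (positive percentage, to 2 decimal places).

7.50%

VaR = −μ + z·σ = −(0.07%) + 1.774 × 4.266% = 7.498%.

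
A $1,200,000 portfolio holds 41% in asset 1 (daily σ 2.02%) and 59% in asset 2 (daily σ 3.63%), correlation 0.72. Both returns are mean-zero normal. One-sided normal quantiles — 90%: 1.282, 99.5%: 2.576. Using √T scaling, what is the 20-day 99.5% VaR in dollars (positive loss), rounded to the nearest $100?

$386,800

σ_p = √(0.41²·2.02² + 0.59²·3.63² + 2·0.72·0.41·0.59·2.02·3.63) = 2.798%.
σ_{20d} = 2.798% × √20 = 12.513%.
VaR = 2.576 × 12.513% = 32.233%; on $1,200,000 that is $386,796.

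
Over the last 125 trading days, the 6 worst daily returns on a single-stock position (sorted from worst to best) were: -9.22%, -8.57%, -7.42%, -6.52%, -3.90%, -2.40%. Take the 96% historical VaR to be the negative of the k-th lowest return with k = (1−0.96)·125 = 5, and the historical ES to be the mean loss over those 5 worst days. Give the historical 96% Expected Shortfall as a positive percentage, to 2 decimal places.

7.13%

The 5 worst returns sum to -35.63%.
ES = −(-35.63%) / 5 = 7.126% ≈ 7.13%.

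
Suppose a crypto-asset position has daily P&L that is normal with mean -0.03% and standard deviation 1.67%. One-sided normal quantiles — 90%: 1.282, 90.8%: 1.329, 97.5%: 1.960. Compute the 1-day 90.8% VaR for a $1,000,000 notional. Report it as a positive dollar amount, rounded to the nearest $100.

VaR = −μ + z·σ = −(-0.03%) + 1.329 × 1.67% = 2.249%.
On $1,000,000: 0.02249 × $1,000,000 = $22,490.

$22,500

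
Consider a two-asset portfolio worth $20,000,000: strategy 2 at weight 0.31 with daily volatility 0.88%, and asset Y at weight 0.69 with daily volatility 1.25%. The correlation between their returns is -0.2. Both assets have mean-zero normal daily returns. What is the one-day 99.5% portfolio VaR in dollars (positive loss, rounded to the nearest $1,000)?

$438,000

σ_p² = 0.31²·0.88² + 0.69²·1.25² + 2·-0.2·0.31·0.69·0.88·1.25 = 0.7242 (%²).
σ_p = √0.7242 = 0.851%.
At 99.5%, z = 2.576.
VaR = 2.576 × 0.851% = 2.192%; on $20,000,000 that is $438,400.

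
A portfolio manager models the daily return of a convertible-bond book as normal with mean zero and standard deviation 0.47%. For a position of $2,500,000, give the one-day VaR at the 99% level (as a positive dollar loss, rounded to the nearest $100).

At 99% one-sided, z = 2.326.
VaR = z·σ = 2.326 × 0.47% = 1.093%.
On $2,500,000: 0.01093 × $2,500,000 = $27,325.

$27,300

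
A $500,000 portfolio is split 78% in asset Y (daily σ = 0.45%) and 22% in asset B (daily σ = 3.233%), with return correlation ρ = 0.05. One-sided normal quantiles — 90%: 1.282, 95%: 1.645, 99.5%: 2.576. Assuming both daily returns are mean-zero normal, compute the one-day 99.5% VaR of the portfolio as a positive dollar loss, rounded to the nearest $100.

$10,400

σ_p² = 0.78²·0.45² + 0.22²·3.233² + 2·0.05·0.78·0.22·0.45·3.233 = 0.6541 (%²).
σ_p = √0.6541 = 0.809%.
VaR = 2.576 × 0.809% = 2.084%; on $500,000 that is $10,420.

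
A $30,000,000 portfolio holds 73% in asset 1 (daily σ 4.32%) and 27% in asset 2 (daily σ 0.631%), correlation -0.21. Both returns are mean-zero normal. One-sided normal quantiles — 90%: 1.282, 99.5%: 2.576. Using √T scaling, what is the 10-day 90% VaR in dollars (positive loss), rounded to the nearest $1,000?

σ_p = √(0.73²·4.32² + 0.27²·0.631² + 2·-0.21·0.73·0.27·4.32·0.631) = 3.122%.
σ_{10d} = 3.122% × √10 = 9.873%.
VaR = 1.282 × 9.873% = 12.657%; on $30,000,000 that is $3,797,100.

$3,797,000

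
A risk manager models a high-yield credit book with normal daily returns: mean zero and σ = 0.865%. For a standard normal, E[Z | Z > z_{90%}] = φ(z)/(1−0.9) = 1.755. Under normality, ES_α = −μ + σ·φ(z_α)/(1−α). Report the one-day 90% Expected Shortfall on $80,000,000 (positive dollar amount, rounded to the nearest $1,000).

ES = 0.865% × 1.755 = 1.518%.
On $80,000,000: 0.01518 × $80,000,000 = $1,214,400.

$1,214,000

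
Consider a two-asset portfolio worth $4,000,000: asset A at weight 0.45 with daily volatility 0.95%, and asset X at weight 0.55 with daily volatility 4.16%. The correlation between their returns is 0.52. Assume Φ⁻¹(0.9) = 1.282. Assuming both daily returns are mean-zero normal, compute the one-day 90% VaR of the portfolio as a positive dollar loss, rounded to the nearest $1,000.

σ_p² = 0.45²·0.95² + 0.55²·4.16² + 2·0.52·0.45·0.55·0.95·4.16 = 6.4349 (%²).
σ_p = √6.4349 = 2.537%.
VaR = 1.282 × 2.537% = 3.252%; on $4,000,000 that is $130,080.

$130,000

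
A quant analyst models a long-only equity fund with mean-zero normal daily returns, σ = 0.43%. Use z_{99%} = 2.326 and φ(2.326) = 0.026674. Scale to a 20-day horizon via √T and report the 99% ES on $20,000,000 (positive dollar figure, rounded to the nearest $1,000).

σ_{20d} = 0.43% × √20 = 1.923%.
ES multiplier = φ(z)/(1−α) = 0.026674/0.01 = 2.667.
ES = 1.923% × 2.667 = 5.129%; on $20,000,000: $1,025,800.

$1,026,000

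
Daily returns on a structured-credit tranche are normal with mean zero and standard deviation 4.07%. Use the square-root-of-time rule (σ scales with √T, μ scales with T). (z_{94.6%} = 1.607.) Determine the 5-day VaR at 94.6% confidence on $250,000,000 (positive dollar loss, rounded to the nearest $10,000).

$36,560,000

σ_{5d} = 4.07% × √5 = 9.101%.
VaR = 1.607 × 9.101% = 14.625%.
On $250,000,000: 0.14625 × $250,000,000 = $36,562,500.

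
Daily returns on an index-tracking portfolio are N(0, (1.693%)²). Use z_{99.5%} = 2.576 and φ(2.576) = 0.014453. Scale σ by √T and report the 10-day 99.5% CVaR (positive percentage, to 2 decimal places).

σ_{10d} = 1.693% × √10 = 5.354%.
ES multiplier = φ(z)/(1−α) = 0.014453/0.005 = 2.891.
ES = 5.354% × 2.891 = 15.478%.

15.48%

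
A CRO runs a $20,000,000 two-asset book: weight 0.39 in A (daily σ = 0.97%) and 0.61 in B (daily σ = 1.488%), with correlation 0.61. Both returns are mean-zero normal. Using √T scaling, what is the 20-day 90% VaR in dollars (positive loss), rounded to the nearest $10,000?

σ_p = √(0.39²·0.97² + 0.61²·1.488² + 2·0.61·0.39·0.61·0.97·1.488) = 1.177%.
σ_{20d} = 1.177% × √20 = 5.264%.
z(90%) = 1.282.
VaR = 1.282 × 5.264% = 6.748%; on $20,000,000 that is $1,349,600.

$1,350,000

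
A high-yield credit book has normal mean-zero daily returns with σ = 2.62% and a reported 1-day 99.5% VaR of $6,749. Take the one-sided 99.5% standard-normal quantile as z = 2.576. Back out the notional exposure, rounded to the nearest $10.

$100,000

VaR as a fraction of value: z·σ = 2.576 × 2.62% = 6.74912%.
Position = $6,749 / 0.0674912 = $99,998.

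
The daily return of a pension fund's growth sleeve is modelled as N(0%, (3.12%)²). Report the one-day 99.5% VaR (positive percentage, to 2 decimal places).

At 99.5% one-sided, z = 2.576.
VaR = z·σ = 2.576 × 3.12% = 8.037%.

8.04%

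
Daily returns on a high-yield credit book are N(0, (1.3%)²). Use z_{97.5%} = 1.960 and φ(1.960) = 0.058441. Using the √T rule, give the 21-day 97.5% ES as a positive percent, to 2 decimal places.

σ_{21d} = 1.3% × √21 = 5.957%.
ES multiplier = φ(z)/(1−α) = 0.058441/0.025 = 2.338.
ES = 5.957% × 2.338 = 13.927%.

13.93%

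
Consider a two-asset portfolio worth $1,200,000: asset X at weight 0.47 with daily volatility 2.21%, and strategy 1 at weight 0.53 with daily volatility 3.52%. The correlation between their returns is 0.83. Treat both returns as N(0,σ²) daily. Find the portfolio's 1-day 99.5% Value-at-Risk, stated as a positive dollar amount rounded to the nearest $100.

σ_p² = 0.47²·2.21² + 0.53²·3.52² + 2·0.83·0.47·0.53·2.21·3.52 = 7.7761 (%²).
σ_p = √7.7761 = 2.789%.
At 99.5%, z = 2.576.
VaR = 2.576 × 2.789% = 7.184%; on $1,200,000 that is $86,208.

$86,200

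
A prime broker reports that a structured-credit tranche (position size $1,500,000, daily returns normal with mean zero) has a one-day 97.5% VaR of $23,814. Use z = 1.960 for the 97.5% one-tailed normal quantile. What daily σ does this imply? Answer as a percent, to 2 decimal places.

0.81%

VaR as a fraction: $23,814 / $1,500,000 = 1.588%.
σ = VaR / z = 1.588% / 1.960 = 0.810%.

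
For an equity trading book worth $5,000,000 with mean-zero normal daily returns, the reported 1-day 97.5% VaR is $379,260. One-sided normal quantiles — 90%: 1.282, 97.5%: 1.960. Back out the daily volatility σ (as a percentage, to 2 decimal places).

3.87%

VaR as a fraction: $379,260 / $5,000,000 = 7.585%.
σ = VaR / z = 7.585% / 1.960 = 3.870%.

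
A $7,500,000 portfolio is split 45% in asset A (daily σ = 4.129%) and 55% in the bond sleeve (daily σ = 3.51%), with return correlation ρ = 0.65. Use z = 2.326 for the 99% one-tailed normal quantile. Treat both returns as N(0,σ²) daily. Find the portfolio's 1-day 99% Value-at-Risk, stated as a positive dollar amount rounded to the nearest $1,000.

$600,000

σ_p² = 0.45²·4.129² + 0.55²·3.51² + 2·0.65·0.45·0.55·4.129·3.51 = 11.8422 (%²).
σ_p = √11.8422 = 3.441%.
VaR = 2.326 × 3.441% = 8.004%; on $7,500,000 that is $600,300.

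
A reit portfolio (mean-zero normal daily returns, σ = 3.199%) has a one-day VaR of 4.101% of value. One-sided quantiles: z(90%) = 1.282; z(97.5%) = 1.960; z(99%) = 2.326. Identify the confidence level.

Implied z = VaR/σ = 4.101 / 3.199 = 1.282.
This matches z(90%) = 1.282.

90%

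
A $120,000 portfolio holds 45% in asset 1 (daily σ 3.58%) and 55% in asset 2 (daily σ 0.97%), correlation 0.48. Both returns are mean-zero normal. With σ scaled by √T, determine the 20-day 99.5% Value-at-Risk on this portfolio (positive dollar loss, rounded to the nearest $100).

$26,600

σ_p = √(0.45²·3.58² + 0.55²·0.97² + 2·0.48·0.45·0.55·3.58·0.97) = 1.925%.
σ_{20d} = 1.925% × √20 = 8.609%.
z(99.5%) = 2.576.
VaR = 2.576 × 8.609% = 22.177%; on $120,000 that is $26,612.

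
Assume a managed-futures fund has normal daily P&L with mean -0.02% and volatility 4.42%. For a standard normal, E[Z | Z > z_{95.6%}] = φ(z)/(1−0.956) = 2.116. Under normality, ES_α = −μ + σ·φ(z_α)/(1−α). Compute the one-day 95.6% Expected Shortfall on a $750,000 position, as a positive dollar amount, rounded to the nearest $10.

$70,300

ES = −(-0.02%) + 4.42% × 2.116 = 9.373%.
On $750,000: 0.09373 × $750,000 = $70,298.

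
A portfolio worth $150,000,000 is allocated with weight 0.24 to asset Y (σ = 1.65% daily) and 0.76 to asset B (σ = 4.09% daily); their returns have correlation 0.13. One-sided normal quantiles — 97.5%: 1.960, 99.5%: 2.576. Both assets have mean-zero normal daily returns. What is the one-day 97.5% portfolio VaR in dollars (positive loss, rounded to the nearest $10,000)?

$9,360,000

σ_p² = 0.24²·1.65² + 0.76²·4.09² + 2·0.13·0.24·0.76·1.65·4.09 = 10.1390 (%²).
σ_p = √10.1390 = 3.184%.
VaR = 1.960 × 3.184% = 6.241%; on $150,000,000 that is $9,361,500.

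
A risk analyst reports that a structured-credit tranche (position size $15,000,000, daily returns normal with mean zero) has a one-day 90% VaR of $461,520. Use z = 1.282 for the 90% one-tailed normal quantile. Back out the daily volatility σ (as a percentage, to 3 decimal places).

VaR as a fraction: $461,520 / $15,000,000 = 3.077%.
σ = VaR / z = 3.077% / 1.282 = 2.400%.

2.400%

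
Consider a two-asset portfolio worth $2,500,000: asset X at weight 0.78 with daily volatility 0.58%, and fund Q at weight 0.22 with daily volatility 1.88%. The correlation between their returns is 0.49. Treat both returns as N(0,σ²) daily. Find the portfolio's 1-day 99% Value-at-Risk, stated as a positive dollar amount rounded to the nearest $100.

$43,500

σ_p² = 0.78²·0.58² + 0.22²·1.88² + 2·0.49·0.78·0.22·0.58·1.88 = 0.5591 (%²).
σ_p = √0.5591 = 0.748%.
At 99%, z = 2.326.
VaR = 2.326 × 0.748% = 1.740%; on $2,500,000 that is $43,500.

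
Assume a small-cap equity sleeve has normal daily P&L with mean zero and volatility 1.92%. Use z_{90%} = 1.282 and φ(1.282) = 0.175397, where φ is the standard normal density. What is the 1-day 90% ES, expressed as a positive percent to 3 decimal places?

3.368%

Tail multiplier: φ(z)/(1−α) = 0.175397 / 0.1 = 1.754.
ES = 1.92% × 1.754 = 3.368%.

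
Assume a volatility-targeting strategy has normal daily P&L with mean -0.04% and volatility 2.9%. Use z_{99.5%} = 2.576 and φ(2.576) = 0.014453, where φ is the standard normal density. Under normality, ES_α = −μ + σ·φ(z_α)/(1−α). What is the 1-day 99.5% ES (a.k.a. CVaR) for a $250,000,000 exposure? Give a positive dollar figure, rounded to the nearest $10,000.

Tail multiplier: φ(z)/(1−α) = 0.014453 / 0.005 = 2.891.
ES = −(-0.04%) + 2.9% × 2.891 = 8.424%.
On $250,000,000: 0.08424 × $250,000,000 = $21,060,000.

$21,060,000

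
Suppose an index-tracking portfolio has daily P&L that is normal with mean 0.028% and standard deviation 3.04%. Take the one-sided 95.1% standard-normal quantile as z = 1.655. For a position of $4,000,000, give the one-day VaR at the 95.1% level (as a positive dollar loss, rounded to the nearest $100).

VaR = −μ + z·σ = −(0.028%) + 1.655 × 3.04% = 5.003%.
On $4,000,000: 0.05003 × $4,000,000 = $200,120.

$200,100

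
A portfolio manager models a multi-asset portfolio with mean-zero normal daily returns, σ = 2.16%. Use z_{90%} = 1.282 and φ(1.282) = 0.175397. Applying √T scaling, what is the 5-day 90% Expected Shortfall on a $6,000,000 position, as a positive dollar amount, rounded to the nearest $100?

$508,300

σ_{5d} = 2.16% × √5 = 4.830%.
ES multiplier = φ(z)/(1−α) = 0.175397/0.1 = 1.754.
ES = 4.830% × 1.754 = 8.472%; on $6,000,000: $508,320.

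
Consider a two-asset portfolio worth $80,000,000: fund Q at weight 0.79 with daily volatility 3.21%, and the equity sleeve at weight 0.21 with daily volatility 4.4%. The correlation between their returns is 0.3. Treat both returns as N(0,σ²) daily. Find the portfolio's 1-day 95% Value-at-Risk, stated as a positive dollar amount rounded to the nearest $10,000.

σ_p² = 0.79²·3.21² + 0.21²·4.4² + 2·0.3·0.79·0.21·3.21·4.4 = 8.6905 (%²).
σ_p = √8.6905 = 2.948%.
At 95%, z = 1.645.
VaR = 1.645 × 2.948% = 4.849%; on $80,000,000 that is $3,879,200.

$3,880,000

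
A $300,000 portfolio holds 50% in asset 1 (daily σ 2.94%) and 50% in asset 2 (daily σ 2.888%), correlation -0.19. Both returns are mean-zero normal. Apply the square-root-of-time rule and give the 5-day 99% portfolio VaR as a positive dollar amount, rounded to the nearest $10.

σ_p = √(0.5²·2.94² + 0.5²·2.888² + 2·-0.19·0.5·0.5·2.94·2.888) = 1.855%.
σ_{5d} = 1.855% × √5 = 4.148%.
z(99%) = 2.326.
VaR = 2.326 × 4.148% = 9.648%; on $300,000 that is $28,944.

$28,940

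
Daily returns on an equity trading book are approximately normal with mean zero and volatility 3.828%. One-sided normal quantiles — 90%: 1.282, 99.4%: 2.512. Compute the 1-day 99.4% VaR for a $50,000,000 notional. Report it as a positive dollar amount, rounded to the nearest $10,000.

VaR = z·σ = 2.512 × 3.828% = 9.616%.
On $50,000,000: 0.09616 × $50,000,000 = $4,808,000.

$4,810,000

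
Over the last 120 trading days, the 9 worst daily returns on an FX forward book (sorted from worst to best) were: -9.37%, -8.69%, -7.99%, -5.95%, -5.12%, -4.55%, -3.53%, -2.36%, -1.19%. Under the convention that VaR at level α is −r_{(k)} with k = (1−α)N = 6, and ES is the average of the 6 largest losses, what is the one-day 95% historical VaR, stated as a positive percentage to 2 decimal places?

k = 6; the 6th lowest return is -4.55%, so VaR = 4.55%.

4.55%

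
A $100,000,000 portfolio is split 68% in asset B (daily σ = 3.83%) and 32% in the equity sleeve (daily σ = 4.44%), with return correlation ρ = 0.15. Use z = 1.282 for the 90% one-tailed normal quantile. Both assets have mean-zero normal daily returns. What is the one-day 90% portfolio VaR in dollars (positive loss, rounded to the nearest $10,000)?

σ_p² = 0.68²·3.83² + 0.32²·4.44² + 2·0.15·0.68·0.32·3.83·4.44 = 9.9117 (%²).
σ_p = √9.9117 = 3.148%.
VaR = 1.282 × 3.148% = 4.036%; on $100,000,000 that is $4,036,000.

$4,040,000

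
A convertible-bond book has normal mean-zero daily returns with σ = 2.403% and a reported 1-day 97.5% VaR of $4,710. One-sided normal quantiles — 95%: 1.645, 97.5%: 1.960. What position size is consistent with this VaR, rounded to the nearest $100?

VaR as a fraction of value: z·σ = 1.960 × 2.403% = 4.70988%.
Position = $4,710 / 0.0470988 = $100,003.

$100,000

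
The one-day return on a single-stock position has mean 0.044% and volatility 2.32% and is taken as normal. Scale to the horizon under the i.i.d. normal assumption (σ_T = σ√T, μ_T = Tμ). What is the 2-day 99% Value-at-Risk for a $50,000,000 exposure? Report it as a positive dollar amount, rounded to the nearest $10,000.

At 99%, z = 2.326.
σ_{2d} = 2.32% × √2 = 3.281%; μ_{2d} = 2 × 0.044% = 0.088%.
VaR = −(0.088%) + 2.326 × 3.281% = 7.544%.
On $50,000,000: 0.07544 × $50,000,000 = $3,772,000.

$3,770,000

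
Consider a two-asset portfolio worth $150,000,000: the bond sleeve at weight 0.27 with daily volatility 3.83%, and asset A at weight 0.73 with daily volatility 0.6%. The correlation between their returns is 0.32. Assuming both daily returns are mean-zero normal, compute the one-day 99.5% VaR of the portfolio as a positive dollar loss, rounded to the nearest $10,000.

σ_p² = 0.27²·3.83² + 0.73²·0.6² + 2·0.32·0.27·0.73·3.83·0.6 = 1.5511 (%²).
σ_p = √1.5511 = 1.245%.
At 99.5%, z = 2.576.
VaR = 2.576 × 1.245% = 3.207%; on $150,000,000 that is $4,810,500.

$4,810,000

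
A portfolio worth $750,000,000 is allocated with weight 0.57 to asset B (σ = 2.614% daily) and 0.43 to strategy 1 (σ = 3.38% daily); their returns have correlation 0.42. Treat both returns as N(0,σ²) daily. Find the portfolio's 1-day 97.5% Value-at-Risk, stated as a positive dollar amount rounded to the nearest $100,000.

$36,500,000

σ_p² = 0.57²·2.614² + 0.43²·3.38² + 2·0.42·0.57·0.43·2.614·3.38 = 6.1515 (%²).
σ_p = √6.1515 = 2.480%.
At 97.5%, z = 1.960.
VaR = 1.960 × 2.480% = 4.861%; on $750,000,000 that is $36,457,500.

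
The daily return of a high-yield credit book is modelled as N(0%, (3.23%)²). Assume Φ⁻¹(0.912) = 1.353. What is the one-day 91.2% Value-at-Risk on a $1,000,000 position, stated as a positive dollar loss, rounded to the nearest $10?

$43,700

VaR = z·σ = 1.353 × 3.23% = 4.370%.
On $1,000,000: 0.04370 × $1,000,000 = $43,700.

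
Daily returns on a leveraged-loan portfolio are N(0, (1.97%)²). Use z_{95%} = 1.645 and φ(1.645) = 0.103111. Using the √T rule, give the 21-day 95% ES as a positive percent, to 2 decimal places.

18.62%

σ_{21d} = 1.97% × √21 = 9.028%.
ES multiplier = φ(z)/(1−α) = 0.103111/0.05 = 2.062.
ES = 9.028% × 2.062 = 18.616%.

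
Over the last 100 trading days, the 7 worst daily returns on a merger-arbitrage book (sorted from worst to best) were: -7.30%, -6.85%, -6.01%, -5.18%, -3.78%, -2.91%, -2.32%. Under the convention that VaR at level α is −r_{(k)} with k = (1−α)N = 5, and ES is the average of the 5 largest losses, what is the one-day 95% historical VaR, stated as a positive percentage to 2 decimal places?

3.78%

k = 5; the 5th lowest return is -3.78%, so VaR = 3.78%.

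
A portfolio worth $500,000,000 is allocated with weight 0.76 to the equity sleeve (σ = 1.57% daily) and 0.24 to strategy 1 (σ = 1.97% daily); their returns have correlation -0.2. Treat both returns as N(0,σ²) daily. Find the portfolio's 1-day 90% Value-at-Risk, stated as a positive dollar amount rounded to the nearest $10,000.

$7,640,000

σ_p² = 0.76²·1.57² + 0.24²·1.97² + 2·-0.2·0.76·0.24·1.57·1.97 = 1.4216 (%²).
σ_p = √1.4216 = 1.192%.
At 90%, z = 1.282.
VaR = 1.282 × 1.192% = 1.528%; on $500,000,000 that is $7,640,000.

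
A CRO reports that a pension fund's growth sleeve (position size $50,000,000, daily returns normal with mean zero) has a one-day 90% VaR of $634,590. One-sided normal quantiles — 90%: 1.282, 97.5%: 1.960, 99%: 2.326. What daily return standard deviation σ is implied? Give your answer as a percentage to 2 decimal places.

VaR as a fraction: $634,590 / $50,000,000 = 1.269%.
σ = VaR / z = 1.269% / 1.282 = 0.990%.

0.99%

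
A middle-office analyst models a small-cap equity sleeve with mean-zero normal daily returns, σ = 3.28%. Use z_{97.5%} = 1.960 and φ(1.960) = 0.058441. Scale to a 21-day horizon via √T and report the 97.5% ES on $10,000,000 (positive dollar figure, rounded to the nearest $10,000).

σ_{21d} = 3.28% × √21 = 15.031%.
ES multiplier = φ(z)/(1−α) = 0.058441/0.025 = 2.338.
ES = 15.031% × 2.338 = 35.142%; on $10,000,000: $3,514,200.

$3,510,000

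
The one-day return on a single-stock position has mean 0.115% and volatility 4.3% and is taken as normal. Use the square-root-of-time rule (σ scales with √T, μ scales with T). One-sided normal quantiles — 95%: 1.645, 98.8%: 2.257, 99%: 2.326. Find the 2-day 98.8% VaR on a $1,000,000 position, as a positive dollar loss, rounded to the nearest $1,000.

$135,000

σ_{2d} = 4.3% × √2 = 6.081%; μ_{2d} = 2 × 0.115% = 0.230%.
VaR = −(0.230%) + 2.257 × 6.081% = 13.495%.
On $1,000,000: 0.13495 × $1,000,000 = $134,950.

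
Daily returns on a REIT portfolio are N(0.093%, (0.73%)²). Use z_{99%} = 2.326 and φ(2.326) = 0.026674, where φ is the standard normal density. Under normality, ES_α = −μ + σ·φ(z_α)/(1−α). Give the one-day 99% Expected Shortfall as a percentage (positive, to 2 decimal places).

Tail multiplier: φ(z)/(1−α) = 0.026674 / 0.01 = 2.667.
ES = −(0.093%) + 0.73% × 2.667 = 1.854%.

1.85%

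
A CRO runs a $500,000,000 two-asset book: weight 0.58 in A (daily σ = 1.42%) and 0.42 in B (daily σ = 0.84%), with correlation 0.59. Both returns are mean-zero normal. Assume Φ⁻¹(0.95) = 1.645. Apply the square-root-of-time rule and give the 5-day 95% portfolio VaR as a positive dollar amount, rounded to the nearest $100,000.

$19,700,000

σ_p = √(0.58²·1.42² + 0.42²·0.84² + 2·0.59·0.58·0.42·1.42·0.84) = 1.070%.
σ_{5d} = 1.070% × √5 = 2.393%.
VaR = 1.645 × 2.393% = 3.936%; on $500,000,000 that is $19,680,000.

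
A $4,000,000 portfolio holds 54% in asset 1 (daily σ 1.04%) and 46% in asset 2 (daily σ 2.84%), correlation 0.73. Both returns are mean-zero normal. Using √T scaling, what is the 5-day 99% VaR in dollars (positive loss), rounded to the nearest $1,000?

$366,000

σ_p = √(0.54²·1.04² + 0.46²·2.84² + 2·0.73·0.54·0.46·1.04·2.84) = 1.759%.
σ_{5d} = 1.759% × √5 = 3.933%.
z(99%) = 2.326.
VaR = 2.326 × 3.933% = 9.148%; on $4,000,000 that is $365,920.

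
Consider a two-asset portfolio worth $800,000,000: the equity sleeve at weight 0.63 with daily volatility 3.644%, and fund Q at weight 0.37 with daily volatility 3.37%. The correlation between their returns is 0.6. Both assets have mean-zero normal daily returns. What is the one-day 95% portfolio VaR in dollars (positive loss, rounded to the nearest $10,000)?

$42,150,000

σ_p² = 0.63²·3.644² + 0.37²·3.37² + 2·0.6·0.63·0.37·3.644·3.37 = 10.2601 (%²).
σ_p = √10.2601 = 3.203%.
At 95%, z = 1.645.
VaR = 1.645 × 3.203% = 5.269%; on $800,000,000 that is $42,152,000.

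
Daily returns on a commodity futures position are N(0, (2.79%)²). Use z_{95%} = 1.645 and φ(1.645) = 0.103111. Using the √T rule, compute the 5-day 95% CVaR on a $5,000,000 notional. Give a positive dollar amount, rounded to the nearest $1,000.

σ_{5d} = 2.79% × √5 = 6.239%.
ES multiplier = φ(z)/(1−α) = 0.103111/0.05 = 2.062.
ES = 6.239% × 2.062 = 12.865%; on $5,000,000: $643,250.

$643,000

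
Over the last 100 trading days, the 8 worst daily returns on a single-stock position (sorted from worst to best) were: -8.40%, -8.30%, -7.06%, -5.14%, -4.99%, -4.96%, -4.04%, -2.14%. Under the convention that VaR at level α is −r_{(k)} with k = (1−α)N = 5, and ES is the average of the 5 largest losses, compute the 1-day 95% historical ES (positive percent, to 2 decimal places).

6.78%

The 5 worst returns sum to -33.89%.
ES = −(-33.89%) / 5 = 6.778% ≈ 6.78%.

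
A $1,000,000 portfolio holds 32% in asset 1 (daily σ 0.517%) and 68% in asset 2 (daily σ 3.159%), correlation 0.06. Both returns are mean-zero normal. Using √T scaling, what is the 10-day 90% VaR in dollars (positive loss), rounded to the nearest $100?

σ_p = √(0.32²·0.517² + 0.68²·3.159² + 2·0.06·0.32·0.68·0.517·3.159) = 2.164%.
σ_{10d} = 2.164% × √10 = 6.843%.
z(90%) = 1.282.
VaR = 1.282 × 6.843% = 8.773%; on $1,000,000 that is $87,730.

$87,700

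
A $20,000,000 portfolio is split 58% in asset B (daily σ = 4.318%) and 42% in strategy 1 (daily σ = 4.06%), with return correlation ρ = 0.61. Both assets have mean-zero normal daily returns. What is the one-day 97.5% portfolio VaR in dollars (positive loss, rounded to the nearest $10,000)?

σ_p² = 0.58²·4.318² + 0.42²·4.06² + 2·0.61·0.58·0.42·4.318·4.06 = 14.3900 (%²).
σ_p = √14.3900 = 3.793%.
At 97.5%, z = 1.960.
VaR = 1.960 × 3.793% = 7.434%; on $20,000,000 that is $1,486,800.

$1,490,000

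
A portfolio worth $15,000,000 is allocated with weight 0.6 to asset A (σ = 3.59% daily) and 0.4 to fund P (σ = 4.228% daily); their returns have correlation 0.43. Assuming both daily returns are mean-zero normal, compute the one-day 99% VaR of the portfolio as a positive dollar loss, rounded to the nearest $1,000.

$1,138,000

σ_p² = 0.6²·3.59² + 0.4²·4.228² + 2·0.43·0.6·0.4·3.59·4.228 = 10.6327 (%²).
σ_p = √10.6327 = 3.261%.
At 99%, z = 2.326.
VaR = 2.326 × 3.261% = 7.585%; on $15,000,000 that is $1,137,750.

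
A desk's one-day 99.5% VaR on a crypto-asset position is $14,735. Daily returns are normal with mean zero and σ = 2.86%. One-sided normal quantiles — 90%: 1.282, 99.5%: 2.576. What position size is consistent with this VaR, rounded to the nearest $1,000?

VaR as a fraction of value: z·σ = 2.576 × 2.86% = 7.36736%.
Position = $14,735 / 0.0736736 = $200,004.

$200,000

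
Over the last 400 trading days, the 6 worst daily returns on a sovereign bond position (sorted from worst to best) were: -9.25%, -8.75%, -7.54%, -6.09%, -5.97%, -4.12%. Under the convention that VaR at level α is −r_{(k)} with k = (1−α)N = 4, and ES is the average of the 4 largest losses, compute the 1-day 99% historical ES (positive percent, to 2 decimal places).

The 4 worst returns sum to -31.63%.
ES = −(-31.63%) / 4 = 7.9075% ≈ 7.91%.

7.91%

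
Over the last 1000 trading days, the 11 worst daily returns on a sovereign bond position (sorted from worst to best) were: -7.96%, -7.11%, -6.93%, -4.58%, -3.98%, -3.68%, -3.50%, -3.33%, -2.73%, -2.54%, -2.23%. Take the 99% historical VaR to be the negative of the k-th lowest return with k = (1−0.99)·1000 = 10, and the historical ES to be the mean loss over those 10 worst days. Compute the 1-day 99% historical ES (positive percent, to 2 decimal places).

The 10 worst returns sum to -46.34%.
ES = −(-46.34%) / 10 = 4.634% ≈ 4.63%.

4.63%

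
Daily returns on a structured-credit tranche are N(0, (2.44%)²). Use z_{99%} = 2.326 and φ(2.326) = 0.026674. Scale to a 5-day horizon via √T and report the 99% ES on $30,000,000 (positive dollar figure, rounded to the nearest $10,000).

σ_{5d} = 2.44% × √5 = 5.456%.
ES multiplier = φ(z)/(1−α) = 0.026674/0.01 = 2.667.
ES = 5.456% × 2.667 = 14.551%; on $30,000,000: $4,365,300.

$4,370,000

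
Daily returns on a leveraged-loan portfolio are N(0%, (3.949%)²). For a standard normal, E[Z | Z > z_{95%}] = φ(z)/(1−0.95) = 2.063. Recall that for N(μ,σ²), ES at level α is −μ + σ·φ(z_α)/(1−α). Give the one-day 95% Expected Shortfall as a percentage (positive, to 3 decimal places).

8.147%

ES = 3.949% × 2.063 = 8.147%.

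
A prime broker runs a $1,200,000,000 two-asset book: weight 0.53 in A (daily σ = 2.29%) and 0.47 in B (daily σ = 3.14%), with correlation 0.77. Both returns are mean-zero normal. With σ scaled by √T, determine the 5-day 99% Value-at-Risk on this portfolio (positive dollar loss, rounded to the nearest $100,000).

$158,000,000

σ_p = √(0.53²·2.29² + 0.47²·3.14² + 2·0.77·0.53·0.47·2.29·3.14) = 2.532%.
σ_{5d} = 2.532% × √5 = 5.662%.
z(99%) = 2.326.
VaR = 2.326 × 5.662% = 13.170%; on $1,200,000,000 that is $158,040,000.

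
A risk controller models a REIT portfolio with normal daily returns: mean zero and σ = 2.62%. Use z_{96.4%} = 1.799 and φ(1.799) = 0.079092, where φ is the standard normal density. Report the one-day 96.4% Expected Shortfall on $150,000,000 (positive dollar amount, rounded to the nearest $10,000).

Tail multiplier: φ(z)/(1−α) = 0.079092 / 0.036 = 2.197.
ES = 2.62% × 2.197 = 5.756%.
On $150,000,000: 0.05756 × $150,000,000 = $8,634,000.

$8,630,000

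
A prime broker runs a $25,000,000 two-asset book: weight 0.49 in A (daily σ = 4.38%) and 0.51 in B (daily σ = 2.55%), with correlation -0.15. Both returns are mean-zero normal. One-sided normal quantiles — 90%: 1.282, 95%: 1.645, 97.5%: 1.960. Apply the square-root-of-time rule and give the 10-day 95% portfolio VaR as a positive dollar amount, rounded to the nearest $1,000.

$3,039,000

σ_p = √(0.49²·4.38² + 0.51²·2.55² + 2·-0.15·0.49·0.51·4.38·2.55) = 2.337%.
σ_{10d} = 2.337% × √10 = 7.390%.
VaR = 1.645 × 7.390% = 12.157%; on $25,000,000 that is $3,039,250.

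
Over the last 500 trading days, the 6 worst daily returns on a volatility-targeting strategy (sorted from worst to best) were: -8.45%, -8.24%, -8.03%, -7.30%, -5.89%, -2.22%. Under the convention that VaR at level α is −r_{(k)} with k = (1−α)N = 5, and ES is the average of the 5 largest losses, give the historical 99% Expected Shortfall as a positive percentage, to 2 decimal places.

7.58%

The 5 worst returns sum to -37.91%.
ES = −(-37.91%) / 5 = 7.582% ≈ 7.58%.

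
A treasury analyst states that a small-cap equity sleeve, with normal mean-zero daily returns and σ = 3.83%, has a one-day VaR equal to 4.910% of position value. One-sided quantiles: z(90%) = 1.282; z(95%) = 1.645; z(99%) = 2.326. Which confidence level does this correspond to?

Implied z = VaR/σ = 4.910 / 3.83 = 1.282.
This matches z(90%) = 1.282.

90%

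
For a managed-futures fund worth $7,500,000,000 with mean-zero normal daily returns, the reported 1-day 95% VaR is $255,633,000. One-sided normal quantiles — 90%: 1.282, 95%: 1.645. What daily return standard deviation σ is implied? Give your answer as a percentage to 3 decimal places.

2.072%

VaR as a fraction: $255,633,000 / $7,500,000,000 = 3.408%.
σ = VaR / z = 3.408% / 1.645 = 2.072%.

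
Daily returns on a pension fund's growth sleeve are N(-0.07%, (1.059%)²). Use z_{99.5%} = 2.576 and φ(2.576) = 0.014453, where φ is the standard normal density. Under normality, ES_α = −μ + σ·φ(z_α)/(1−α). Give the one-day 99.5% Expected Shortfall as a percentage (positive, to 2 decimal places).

3.13%

Tail multiplier: φ(z)/(1−α) = 0.014453 / 0.005 = 2.891.
ES = −(-0.07%) + 1.059% × 2.891 = 3.132%.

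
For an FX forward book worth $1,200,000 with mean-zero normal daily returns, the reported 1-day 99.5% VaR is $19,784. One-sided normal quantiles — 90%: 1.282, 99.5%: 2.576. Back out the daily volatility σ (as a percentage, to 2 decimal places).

VaR as a fraction: $19,784 / $1,200,000 = 1.649%.
σ = VaR / z = 1.649% / 2.576 = 0.640%.

0.64%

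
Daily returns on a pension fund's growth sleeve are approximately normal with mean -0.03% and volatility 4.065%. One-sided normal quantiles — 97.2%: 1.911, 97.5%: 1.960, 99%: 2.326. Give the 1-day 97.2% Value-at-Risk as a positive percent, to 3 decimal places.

VaR = −μ + z·σ = −(-0.03%) + 1.911 × 4.065% = 7.798%.

7.798%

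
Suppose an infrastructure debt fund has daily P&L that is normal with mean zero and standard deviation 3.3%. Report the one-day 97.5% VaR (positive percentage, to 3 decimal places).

6.468%

At 97.5% one-sided, z = 1.960.
VaR = z·σ = 1.960 × 3.3% = 6.468%.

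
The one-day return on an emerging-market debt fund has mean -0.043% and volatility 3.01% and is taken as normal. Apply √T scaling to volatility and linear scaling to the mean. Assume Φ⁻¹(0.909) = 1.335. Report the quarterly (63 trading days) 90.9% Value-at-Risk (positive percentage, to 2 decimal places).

34.60%

σ_{63d} = 3.01% × √63 = 23.891%; μ_{63d} = 63 × -0.043% = -2.709%.
VaR = −(-2.709%) + 1.335 × 23.891% = 34.603%.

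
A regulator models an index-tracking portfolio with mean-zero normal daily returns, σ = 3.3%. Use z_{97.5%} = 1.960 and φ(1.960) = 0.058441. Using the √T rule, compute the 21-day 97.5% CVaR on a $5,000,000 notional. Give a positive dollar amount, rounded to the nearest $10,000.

σ_{21d} = 3.3% × √21 = 15.122%.
ES multiplier = φ(z)/(1−α) = 0.058441/0.025 = 2.338.
ES = 15.122% × 2.338 = 35.355%; on $5,000,000: $1,767,750.

$1,770,000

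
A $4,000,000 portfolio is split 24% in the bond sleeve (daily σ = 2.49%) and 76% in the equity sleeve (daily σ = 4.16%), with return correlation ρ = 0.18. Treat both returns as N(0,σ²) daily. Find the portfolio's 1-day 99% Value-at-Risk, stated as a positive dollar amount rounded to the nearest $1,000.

$309,000

σ_p² = 0.24²·2.49² + 0.76²·4.16² + 2·0.18·0.24·0.76·2.49·4.16 = 11.0330 (%²).
σ_p = √11.0330 = 3.322%.
At 99%, z = 2.326.
VaR = 2.326 × 3.322% = 7.727%; on $4,000,000 that is $309,080.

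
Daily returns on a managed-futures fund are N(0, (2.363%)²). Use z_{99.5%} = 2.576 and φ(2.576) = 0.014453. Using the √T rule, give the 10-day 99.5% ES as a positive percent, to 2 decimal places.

σ_{10d} = 2.363% × √10 = 7.472%.
ES multiplier = φ(z)/(1−α) = 0.014453/0.005 = 2.891.
ES = 7.472% × 2.891 = 21.602%.

21.60%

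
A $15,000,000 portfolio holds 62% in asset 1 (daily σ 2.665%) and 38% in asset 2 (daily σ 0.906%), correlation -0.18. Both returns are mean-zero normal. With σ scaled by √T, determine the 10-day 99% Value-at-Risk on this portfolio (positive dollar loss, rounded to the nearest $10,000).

σ_p = √(0.62²·2.665² + 0.38²·0.906² + 2·-0.18·0.62·0.38·2.665·0.906) = 1.626%.
σ_{10d} = 1.626% × √10 = 5.142%.
z(99%) = 2.326.
VaR = 2.326 × 5.142% = 11.960%; on $15,000,000 that is $1,794,000.

$1,790,000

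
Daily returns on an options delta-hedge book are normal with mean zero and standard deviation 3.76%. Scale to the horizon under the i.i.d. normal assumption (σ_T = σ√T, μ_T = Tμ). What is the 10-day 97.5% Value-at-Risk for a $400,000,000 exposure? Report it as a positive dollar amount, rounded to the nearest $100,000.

At 97.5%, z = 1.960.
σ_{10d} = 3.76% × √10 = 11.890%.
VaR = 1.960 × 11.890% = 23.304%.
On $400,000,000: 0.23304 × $400,000,000 = $93,216,000.

$93,200,000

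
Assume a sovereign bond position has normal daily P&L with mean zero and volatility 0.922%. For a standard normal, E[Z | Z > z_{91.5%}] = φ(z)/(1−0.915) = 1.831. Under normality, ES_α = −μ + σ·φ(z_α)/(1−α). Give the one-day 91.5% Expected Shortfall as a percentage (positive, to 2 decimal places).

1.69%

ES = 0.922% × 1.831 = 1.688%.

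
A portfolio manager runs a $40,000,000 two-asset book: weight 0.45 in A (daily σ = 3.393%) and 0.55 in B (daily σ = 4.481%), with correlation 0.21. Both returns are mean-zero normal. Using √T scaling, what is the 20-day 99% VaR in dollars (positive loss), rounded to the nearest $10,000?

σ_p = √(0.45²·3.393² + 0.55²·4.481² + 2·0.21·0.45·0.55·3.393·4.481) = 3.160%.
σ_{20d} = 3.160% × √20 = 14.132%.
z(99%) = 2.326.
VaR = 2.326 × 14.132% = 32.871%; on $40,000,000 that is $13,148,400.

$13,150,000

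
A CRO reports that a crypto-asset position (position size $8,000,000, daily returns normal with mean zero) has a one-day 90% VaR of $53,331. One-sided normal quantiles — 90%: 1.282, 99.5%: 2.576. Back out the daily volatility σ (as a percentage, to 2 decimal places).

0.52%

VaR as a fraction: $53,331 / $8,000,000 = 0.667%.
σ = VaR / z = 0.667% / 1.282 = 0.520%.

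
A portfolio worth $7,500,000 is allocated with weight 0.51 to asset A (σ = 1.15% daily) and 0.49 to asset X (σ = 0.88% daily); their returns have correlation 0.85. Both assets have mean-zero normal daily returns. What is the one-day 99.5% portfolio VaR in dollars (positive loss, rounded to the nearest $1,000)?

σ_p² = 0.51²·1.15² + 0.49²·0.88² + 2·0.85·0.51·0.49·1.15·0.88 = 0.9598 (%²).
σ_p = √0.9598 = 0.980%.
At 99.5%, z = 2.576.
VaR = 2.576 × 0.980% = 2.524%; on $7,500,000 that is $189,300.

$189,000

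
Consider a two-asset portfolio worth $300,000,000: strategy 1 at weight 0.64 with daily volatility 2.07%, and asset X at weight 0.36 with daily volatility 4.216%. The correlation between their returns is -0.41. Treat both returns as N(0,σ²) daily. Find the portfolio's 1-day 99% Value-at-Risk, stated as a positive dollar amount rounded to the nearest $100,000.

σ_p² = 0.64²·2.07² + 0.36²·4.216² + 2·-0.41·0.64·0.36·2.07·4.216 = 2.4099 (%²).
σ_p = √2.4099 = 1.552%.
At 99%, z = 2.326.
VaR = 2.326 × 1.552% = 3.610%; on $300,000,000 that is $10,830,000.

$10,800,000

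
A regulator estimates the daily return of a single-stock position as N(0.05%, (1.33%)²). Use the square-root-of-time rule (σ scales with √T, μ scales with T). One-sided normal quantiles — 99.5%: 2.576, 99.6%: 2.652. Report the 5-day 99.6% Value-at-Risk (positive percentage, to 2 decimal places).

σ_{5d} = 1.33% × √5 = 2.974%; μ_{5d} = 5 × 0.05% = 0.250%.
VaR = −(0.250%) + 2.652 × 2.974% = 7.637%.

7.64%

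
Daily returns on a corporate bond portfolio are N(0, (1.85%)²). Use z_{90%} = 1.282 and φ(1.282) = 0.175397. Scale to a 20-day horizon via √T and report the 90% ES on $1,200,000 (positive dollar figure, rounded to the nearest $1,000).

$174,000

σ_{20d} = 1.85% × √20 = 8.273%.
ES multiplier = φ(z)/(1−α) = 0.175397/0.1 = 1.754.
ES = 8.273% × 1.754 = 14.511%; on $1,200,000: $174,132.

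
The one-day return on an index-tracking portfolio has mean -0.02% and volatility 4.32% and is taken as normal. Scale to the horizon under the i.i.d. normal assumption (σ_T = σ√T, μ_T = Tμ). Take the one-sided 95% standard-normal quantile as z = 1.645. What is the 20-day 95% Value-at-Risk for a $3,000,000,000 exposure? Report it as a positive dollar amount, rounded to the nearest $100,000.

σ_{20d} = 4.32% × √20 = 19.320%; μ_{20d} = 20 × -0.02% = -0.400%.
VaR = −(-0.400%) + 1.645 × 19.320% = 32.181%.
On $3,000,000,000: 0.32181 × $3,000,000,000 = $965,430,000.

$965,400,000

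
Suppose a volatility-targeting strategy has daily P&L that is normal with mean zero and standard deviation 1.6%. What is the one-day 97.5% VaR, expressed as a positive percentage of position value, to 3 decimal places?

At 97.5% one-sided, z = 1.960.
VaR = z·σ = 1.960 × 1.6% = 3.136%.

3.136%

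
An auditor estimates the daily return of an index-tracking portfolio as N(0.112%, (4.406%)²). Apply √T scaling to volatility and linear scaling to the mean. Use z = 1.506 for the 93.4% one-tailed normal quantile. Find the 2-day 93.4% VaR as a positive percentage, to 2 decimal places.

9.16%

σ_{2d} = 4.406% × √2 = 6.231%; μ_{2d} = 2 × 0.112% = 0.224%.
VaR = −(0.224%) + 1.506 × 6.231% = 9.160%.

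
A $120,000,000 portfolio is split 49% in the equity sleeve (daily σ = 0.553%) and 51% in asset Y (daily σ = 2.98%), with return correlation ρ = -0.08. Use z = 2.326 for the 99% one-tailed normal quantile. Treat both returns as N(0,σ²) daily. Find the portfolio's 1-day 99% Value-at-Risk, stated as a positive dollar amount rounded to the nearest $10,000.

σ_p² = 0.49²·0.553² + 0.51²·2.98² + 2·-0.08·0.49·0.51·0.553·2.98 = 2.3173 (%²).
σ_p = √2.3173 = 1.522%.
VaR = 2.326 × 1.522% = 3.540%; on $120,000,000 that is $4,248,000.

$4,250,000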